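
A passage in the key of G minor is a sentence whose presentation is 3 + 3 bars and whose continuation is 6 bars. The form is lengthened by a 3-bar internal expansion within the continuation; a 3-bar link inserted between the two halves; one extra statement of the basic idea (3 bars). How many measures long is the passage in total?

21 measures

Basic sentence: 3 + 3 + 6 = 12 bars.
12 (basic form) + 3 (internal expansion) + 3 (link) + 3 (extra statement) = 21.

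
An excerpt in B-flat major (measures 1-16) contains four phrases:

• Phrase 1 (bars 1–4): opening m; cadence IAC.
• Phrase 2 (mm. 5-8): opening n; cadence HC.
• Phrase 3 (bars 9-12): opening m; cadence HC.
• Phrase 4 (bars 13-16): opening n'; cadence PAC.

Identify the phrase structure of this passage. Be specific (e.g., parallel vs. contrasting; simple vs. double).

Four phrases in two halves: the first half (mm. 1-8) ends with a half cadence, the second (measures 9–16) with a perfect authentic cadence — a large antecedent–consequent pair, i.e. a double period.
Phrase 3 begins with the same material as phrase 1, making it parallel.

parallel double period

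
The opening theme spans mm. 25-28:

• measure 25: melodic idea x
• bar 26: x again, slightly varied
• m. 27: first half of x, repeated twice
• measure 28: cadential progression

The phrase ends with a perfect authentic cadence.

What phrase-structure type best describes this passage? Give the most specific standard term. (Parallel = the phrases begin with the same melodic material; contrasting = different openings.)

sentence

Basic idea (m. 25) + its repetition (measure 26) form the presentation; fragmentation and cadence (measures 27-28) form the continuation — the 4-bar whole is a sentence.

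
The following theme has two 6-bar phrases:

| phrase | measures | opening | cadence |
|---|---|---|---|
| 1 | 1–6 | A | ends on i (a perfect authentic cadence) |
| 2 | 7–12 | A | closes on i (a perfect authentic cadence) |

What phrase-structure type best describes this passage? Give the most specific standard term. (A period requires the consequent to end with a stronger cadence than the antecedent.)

Both phrases have the same opening (A) and the same cadence (perfect authentic cadence): the second is a restatement, not a consequent, so this is a repeated phrase rather than a period.

repeated phrase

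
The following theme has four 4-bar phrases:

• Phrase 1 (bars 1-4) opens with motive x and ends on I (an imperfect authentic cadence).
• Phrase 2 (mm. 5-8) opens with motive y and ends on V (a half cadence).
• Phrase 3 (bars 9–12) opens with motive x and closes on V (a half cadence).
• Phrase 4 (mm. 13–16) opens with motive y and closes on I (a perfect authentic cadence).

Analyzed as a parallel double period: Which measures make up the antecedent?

In a double period the four phrases pair into a large antecedent (phrases 1–2, ending half cadence) and a large consequent (phrases 3–4, ending perfect authentic cadence). The antecedent spans mm. 1–8.

measures 1–8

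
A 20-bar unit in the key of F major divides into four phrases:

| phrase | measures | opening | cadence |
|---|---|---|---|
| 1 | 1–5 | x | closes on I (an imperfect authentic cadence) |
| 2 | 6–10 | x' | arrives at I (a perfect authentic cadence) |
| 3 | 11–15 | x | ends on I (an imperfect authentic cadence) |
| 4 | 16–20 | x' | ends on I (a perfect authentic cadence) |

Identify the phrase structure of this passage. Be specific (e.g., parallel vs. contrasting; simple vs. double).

repeated period

The cadence pattern IAC–PAC–IAC–PAC is weak–strong twice, and phrases 3–4 restate phrases 1–2: a period heard twice, not a double period (which would end weakly at phrase 2).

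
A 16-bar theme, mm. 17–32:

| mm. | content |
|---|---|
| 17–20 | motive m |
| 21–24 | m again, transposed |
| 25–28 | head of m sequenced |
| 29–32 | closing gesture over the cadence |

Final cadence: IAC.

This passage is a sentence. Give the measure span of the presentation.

The presentation of a sentence is the basic idea (mm. 17–20) plus its repetition (bars 21–24); the presentation is therefore mm. 17-24.

measures 17–24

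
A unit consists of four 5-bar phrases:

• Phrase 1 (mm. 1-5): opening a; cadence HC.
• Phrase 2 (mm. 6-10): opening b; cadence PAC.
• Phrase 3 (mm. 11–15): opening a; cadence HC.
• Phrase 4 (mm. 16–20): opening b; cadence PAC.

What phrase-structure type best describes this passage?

The cadence pattern HC–PAC–HC–PAC is weak–strong twice, and phrases 3–4 restate phrases 1–2: a period heard twice, not a double period (which would end weakly at phrase 2).

repeated period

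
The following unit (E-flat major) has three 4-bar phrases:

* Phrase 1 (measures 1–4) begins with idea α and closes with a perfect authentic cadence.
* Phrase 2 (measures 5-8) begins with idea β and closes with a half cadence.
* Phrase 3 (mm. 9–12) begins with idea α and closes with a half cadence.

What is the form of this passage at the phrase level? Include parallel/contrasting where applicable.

phrase group

The final phrase closes with a half cadence, which is not stronger than the preceding half cadence; the 3 phrases lack an overall antecedent–consequent design and so form a phrase group.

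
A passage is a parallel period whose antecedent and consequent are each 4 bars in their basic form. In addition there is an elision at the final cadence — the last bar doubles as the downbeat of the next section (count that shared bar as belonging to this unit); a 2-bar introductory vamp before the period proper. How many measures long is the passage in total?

Basic parallel period: 4 + 4 = 8 bars.
8 (basic form) + 2 (introduction) = 10.
The elision shares a bar with the next section but does not change this unit's count.

10 measures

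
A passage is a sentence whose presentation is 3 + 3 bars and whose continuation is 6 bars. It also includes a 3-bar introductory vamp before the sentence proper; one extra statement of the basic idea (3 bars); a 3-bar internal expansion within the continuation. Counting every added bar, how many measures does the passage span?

Basic sentence: 3 + 3 + 6 = 12 bars.
12 (basic form) + 3 (introduction) + 3 (extra statement) + 3 (internal expansion) = 21.

21 measures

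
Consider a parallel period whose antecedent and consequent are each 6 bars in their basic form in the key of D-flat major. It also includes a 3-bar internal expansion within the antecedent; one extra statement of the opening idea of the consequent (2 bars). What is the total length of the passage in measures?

Basic parallel period: 6 + 6 = 12 bars.
12 (basic form) + 3 (internal expansion) + 2 (extra statement) = 17.

17 measures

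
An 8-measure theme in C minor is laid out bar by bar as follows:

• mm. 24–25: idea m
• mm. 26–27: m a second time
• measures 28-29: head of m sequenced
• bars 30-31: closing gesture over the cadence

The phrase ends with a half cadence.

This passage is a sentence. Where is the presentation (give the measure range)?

measures 24–27

The presentation of a sentence is the basic idea (mm. 24–25) plus its repetition (measures 26-27); the presentation is therefore mm. 24-27.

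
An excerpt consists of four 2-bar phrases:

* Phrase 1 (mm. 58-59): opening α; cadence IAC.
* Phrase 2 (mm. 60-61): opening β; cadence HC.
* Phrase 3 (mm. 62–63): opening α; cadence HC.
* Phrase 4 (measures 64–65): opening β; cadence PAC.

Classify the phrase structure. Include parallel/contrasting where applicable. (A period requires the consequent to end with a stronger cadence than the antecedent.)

parallel double period

Four phrases in two halves: the first half (measures 58–61) ends with a half cadence, the second (measures 62-65) with a perfect authentic cadence — a large antecedent–consequent pair, i.e. a double period.
Phrase 3 begins with the same material as phrase 1, making it parallel.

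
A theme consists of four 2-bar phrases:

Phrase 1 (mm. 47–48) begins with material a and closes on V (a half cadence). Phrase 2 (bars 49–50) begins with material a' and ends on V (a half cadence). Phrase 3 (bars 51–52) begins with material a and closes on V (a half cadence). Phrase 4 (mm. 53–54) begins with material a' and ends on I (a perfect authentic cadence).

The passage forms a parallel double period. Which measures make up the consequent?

In a double period the four phrases pair into a large antecedent (phrases 1–2, ending half cadence) and a large consequent (phrases 3–4, ending perfect authentic cadence). The consequent spans measures 51–54.

measures 51–54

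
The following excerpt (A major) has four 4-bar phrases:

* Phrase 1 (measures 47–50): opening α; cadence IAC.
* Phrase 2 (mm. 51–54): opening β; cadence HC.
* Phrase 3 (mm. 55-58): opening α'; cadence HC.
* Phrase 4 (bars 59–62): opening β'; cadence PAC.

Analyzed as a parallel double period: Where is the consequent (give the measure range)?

In a double period the four phrases pair into a large antecedent (phrases 1–2, ending half cadence) and a large consequent (phrases 3–4, ending perfect authentic cadence). The consequent spans bars 55-62.

measures 55–62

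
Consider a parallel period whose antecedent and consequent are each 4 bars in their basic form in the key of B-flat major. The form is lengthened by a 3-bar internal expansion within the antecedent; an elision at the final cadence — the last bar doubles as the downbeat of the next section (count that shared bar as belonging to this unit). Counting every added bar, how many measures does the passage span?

Basic parallel period: 4 + 4 = 8 bars.
8 (basic form) + 3 (internal expansion) = 11.
The elision shares a bar with the next section but does not change this unit's count.

11 measures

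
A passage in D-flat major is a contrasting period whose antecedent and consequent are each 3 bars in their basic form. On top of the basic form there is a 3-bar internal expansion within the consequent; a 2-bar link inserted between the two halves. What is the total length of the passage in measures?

Basic contrasting period: 3 + 3 = 6 bars.
6 (basic form) + 3 (internal expansion) + 2 (link) = 11.

11 measures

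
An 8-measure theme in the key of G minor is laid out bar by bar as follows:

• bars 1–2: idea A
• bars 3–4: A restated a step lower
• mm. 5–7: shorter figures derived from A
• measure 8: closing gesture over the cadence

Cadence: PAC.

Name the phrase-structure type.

Basic idea (mm. 1-2) + its repetition (measures 3-4) form the presentation; fragmentation and cadence (bars 5–8) form the continuation — the 8-bar whole is a sentence.

sentence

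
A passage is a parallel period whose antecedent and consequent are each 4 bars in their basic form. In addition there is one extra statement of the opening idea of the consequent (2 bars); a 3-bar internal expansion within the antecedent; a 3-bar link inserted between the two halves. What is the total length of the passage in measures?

16 measures

Basic parallel period: 4 + 4 = 8 bars.
8 (basic form) + 2 (extra statement) + 3 (internal expansion) + 3 (link) = 16.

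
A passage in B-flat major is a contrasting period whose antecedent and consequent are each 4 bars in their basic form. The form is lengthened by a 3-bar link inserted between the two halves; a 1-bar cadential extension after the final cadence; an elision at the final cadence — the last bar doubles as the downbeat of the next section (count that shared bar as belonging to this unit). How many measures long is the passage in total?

Basic contrasting period: 4 + 4 = 8 bars.
8 (basic form) + 3 (link) + 1 (cadential extension) = 12.
The elision shares a bar with the next section but does not change this unit's count.

12 measures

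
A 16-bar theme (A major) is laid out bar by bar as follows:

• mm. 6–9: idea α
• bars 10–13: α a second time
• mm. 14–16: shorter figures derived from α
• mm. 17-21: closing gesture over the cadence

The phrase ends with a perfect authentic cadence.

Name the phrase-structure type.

Basic idea (mm. 6-9) + its repetition (mm. 10-13) form the presentation; fragmentation and cadence (measures 14–21) form the continuation — the 16-bar whole is a sentence.

sentence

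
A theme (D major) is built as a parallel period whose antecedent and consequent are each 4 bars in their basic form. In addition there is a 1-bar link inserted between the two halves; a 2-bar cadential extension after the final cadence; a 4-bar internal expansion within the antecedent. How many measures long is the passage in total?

15 measures

Basic parallel period: 4 + 4 = 8 bars.
8 (basic form) + 1 (link) + 2 (cadential extension) + 4 (internal expansion) = 15.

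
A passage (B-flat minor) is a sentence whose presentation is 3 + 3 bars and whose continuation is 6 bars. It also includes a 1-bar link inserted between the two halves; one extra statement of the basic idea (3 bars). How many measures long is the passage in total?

Basic sentence: 3 + 3 + 6 = 12 bars.
12 (basic form) + 1 (link) + 3 (extra statement) = 16.

16 measures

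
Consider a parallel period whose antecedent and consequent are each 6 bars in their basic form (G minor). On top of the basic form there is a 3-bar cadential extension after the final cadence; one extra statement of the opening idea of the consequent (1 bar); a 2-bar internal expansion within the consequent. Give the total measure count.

Basic parallel period: 6 + 6 = 12 bars.
12 (basic form) + 3 (cadential extension) + 1 (extra statement) + 2 (internal expansion) = 18.

18 measures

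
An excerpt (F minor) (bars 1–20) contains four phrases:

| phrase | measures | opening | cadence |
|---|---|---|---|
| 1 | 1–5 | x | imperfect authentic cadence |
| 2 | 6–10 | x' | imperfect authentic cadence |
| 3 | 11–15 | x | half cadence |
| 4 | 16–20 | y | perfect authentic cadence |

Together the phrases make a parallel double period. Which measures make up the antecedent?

measures 1–10

In a double period the first pair of phrases (ending imperfect authentic cadence) is the large antecedent and the second pair (ending perfect authentic cadence) is the large consequent; the antecedent is measures 1–10.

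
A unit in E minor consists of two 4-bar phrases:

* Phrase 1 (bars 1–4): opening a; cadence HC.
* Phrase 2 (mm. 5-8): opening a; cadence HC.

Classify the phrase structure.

repeated phrase

Both phrases have the same opening (a) and the same cadence (half cadence): the second is a restatement, not a consequent, so this is a repeated phrase rather than a period.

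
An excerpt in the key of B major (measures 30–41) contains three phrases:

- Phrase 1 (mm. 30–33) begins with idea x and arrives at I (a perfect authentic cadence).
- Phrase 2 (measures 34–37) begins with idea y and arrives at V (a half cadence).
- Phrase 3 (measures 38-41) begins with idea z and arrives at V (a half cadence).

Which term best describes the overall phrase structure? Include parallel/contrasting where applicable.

phrase group

The final phrase closes with a half cadence, which is not stronger than the preceding half cadence; the 3 phrases lack an overall antecedent–consequent design and so form a phrase group.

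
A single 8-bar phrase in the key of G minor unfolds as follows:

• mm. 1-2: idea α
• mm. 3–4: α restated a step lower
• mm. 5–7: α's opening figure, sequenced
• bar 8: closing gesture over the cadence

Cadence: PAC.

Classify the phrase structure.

sentence

Basic idea (mm. 1-2) + its repetition (bars 3–4) form the presentation; fragmentation and cadence (measures 5–8) form the continuation — the 8-bar whole is a sentence.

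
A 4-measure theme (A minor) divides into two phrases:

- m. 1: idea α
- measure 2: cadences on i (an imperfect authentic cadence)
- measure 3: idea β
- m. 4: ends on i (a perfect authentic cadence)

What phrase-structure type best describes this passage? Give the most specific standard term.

contrasting period

Phrase 1 ends with an imperfect authentic cadence (weaker) and phrase 2 with a perfect authentic cadence (stronger): antecedent + consequent = a period.
The two phrases open with different material (α / β), so the period is contrasting.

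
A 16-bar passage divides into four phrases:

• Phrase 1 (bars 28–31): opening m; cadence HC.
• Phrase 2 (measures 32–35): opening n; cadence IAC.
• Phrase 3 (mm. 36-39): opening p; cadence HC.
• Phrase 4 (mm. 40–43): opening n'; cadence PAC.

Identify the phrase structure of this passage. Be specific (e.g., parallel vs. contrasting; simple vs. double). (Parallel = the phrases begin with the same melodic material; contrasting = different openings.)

contrasting double period

Four phrases in two halves: the first half (mm. 28–35) ends with an imperfect authentic cadence, the second (measures 36–43) with a perfect authentic cadence — a large antecedent–consequent pair, i.e. a double period.
Phrase 3 begins with different material from phrase 1, making it contrasting.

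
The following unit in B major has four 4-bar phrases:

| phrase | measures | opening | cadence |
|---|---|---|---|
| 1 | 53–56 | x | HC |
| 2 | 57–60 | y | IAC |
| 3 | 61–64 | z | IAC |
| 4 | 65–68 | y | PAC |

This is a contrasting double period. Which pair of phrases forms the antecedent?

phrases 1 and 2

In a double period the first pair of phrases (ending imperfect authentic cadence) is the large antecedent and the second pair (ending perfect authentic cadence) is the large consequent; the antecedent is phrases 1 and 2.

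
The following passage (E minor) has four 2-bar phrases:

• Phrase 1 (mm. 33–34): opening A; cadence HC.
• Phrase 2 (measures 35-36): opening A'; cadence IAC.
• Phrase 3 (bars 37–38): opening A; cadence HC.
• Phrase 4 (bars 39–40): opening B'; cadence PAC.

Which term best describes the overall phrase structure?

parallel double period

Four phrases in two halves: the first half (mm. 33–36) ends with an imperfect authentic cadence, the second (mm. 37–40) with a perfect authentic cadence — a large antecedent–consequent pair, i.e. a double period.
Phrase 3 begins with the same material as phrase 1, making it parallel.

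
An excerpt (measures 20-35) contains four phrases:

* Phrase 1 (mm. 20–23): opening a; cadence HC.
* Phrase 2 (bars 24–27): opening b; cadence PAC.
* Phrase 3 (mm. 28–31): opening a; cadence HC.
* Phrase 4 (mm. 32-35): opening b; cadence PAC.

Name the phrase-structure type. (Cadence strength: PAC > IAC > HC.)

repeated period

The cadence pattern HC–PAC–HC–PAC is weak–strong twice, and phrases 3–4 restate phrases 1–2: a period heard twice, not a double period (which would end weakly at phrase 2).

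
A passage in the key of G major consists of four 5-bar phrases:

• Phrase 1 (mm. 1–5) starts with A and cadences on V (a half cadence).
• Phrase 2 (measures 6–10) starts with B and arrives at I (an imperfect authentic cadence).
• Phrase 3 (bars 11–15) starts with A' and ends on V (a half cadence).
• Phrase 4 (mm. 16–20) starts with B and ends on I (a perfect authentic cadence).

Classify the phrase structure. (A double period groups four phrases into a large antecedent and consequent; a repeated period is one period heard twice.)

Four phrases in two halves: the first half (mm. 1–10) ends with an imperfect authentic cadence, the second (bars 11–20) with a perfect authentic cadence — a large antecedent–consequent pair, i.e. a double period.
Phrase 3 begins with the same material as phrase 1, making it parallel.

parallel double period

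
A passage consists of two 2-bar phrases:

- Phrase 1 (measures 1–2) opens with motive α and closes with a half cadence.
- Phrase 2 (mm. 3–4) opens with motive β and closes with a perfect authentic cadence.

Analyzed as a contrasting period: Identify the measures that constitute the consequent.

measures 3–4

The antecedent is the phrase ending with the weaker cadence (half cadence, phrase 1) and the consequent the one ending more conclusively (perfect authentic cadence, phrase 2); the consequent is mm. 3–4.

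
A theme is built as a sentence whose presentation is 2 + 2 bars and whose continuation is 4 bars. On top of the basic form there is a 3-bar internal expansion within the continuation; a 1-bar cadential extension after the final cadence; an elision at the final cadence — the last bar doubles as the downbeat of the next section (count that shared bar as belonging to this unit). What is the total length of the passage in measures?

12 measures

Basic sentence: 2 + 2 + 4 = 8 bars.
8 (basic form) + 3 (internal expansion) + 1 (cadential extension) = 12.
The elision shares a bar with the next section but does not change this unit's count.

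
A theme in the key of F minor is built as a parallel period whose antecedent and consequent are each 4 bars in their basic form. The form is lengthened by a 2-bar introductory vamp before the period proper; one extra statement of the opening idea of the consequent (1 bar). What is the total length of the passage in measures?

Basic parallel period: 4 + 4 = 8 bars.
8 (basic form) + 2 (introduction) + 1 (extra statement) = 11.

11 measures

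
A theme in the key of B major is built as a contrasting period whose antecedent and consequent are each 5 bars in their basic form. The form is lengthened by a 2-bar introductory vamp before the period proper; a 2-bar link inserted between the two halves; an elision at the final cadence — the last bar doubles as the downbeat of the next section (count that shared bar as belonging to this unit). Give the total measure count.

14 measures

Basic contrasting period: 5 + 5 = 10 bars.
10 (basic form) + 2 (introduction) + 2 (link) = 14.
The elision shares a bar with the next section but does not change this unit's count.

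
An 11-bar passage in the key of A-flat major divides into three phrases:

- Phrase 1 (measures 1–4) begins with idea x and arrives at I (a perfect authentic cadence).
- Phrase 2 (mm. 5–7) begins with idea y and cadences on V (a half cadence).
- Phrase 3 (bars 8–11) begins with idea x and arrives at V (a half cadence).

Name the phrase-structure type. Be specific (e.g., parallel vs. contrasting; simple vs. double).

phrase group

The final phrase closes with a half cadence, which is not stronger than the preceding half cadence; the 3 phrases lack an overall antecedent–consequent design and so form a phrase group.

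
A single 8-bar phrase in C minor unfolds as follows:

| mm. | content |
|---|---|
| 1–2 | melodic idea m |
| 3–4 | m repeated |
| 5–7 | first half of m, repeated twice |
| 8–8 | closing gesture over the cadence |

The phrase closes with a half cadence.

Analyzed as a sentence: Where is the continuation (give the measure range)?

After the presentation (mm. 1–4), the continuation covers the fragmentation through the cadence: measures 5–8.

measures 5–8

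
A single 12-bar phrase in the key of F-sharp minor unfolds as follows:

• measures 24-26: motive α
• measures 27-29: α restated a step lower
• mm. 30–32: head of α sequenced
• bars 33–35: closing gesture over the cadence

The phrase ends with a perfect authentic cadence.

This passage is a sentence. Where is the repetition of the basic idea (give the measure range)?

measures 27–29

The presentation of a sentence is the basic idea (mm. 24-26) plus its repetition (mm. 27–29); the repetition of the basic idea is therefore mm. 27–29.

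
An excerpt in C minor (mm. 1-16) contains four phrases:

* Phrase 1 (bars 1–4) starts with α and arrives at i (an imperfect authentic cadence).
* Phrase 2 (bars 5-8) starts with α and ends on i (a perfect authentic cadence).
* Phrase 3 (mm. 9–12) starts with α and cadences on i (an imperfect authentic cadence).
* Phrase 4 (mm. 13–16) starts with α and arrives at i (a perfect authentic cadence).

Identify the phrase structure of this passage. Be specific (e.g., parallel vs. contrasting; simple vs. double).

The cadence pattern IAC–PAC–IAC–PAC is weak–strong twice, and phrases 3–4 restate phrases 1–2: a period heard twice, not a double period (which would end weakly at phrase 2).

repeated period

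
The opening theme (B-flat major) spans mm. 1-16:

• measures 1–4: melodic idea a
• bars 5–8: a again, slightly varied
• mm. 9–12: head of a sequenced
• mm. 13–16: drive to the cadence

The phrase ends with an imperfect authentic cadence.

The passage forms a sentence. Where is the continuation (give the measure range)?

measures 9–16

After the presentation (mm. 1–8), the continuation covers the fragmentation through the cadence: bars 9-16.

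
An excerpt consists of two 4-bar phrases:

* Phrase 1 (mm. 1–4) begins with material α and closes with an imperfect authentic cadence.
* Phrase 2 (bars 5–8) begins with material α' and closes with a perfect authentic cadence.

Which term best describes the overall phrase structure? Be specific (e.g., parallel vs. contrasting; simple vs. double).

Phrase 1 ends with an imperfect authentic cadence (weaker) and phrase 2 with a perfect authentic cadence (stronger): antecedent + consequent = a period.
The two phrases open with the same material (α / α'), so the period is parallel.

parallel period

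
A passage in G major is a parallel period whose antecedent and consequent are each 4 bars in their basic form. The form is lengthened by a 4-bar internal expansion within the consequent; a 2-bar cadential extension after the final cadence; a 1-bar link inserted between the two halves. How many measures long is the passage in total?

15 measures

Basic parallel period: 4 + 4 = 8 bars.
8 (basic form) + 4 (internal expansion) + 2 (cadential extension) + 1 (link) = 15.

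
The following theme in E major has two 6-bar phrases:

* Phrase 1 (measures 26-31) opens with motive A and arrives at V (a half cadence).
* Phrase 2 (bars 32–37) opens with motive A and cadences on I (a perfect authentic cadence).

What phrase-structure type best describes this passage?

Phrase 1 ends with a half cadence (weaker) and phrase 2 with a perfect authentic cadence (stronger): antecedent + consequent = a period.
The two phrases open with the same material (A / A), so the period is parallel.

parallel period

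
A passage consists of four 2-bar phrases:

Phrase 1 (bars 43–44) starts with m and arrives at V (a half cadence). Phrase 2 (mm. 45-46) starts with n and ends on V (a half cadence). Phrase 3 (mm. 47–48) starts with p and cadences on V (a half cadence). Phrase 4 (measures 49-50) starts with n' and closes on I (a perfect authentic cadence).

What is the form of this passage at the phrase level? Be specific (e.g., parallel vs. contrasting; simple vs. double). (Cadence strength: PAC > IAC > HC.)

contrasting double period

Four phrases in two halves: the first half (mm. 43-46) ends with a half cadence, the second (mm. 47–50) with a perfect authentic cadence — a large antecedent–consequent pair, i.e. a double period.
Phrase 3 begins with different material from phrase 1, making it contrasting.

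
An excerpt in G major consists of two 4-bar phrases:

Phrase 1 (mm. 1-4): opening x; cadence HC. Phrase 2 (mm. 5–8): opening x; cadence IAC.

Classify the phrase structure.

parallel period

Phrase 1 ends with a half cadence (weaker) and phrase 2 with an imperfect authentic cadence (stronger): antecedent + consequent = a period.
The two phrases open with the same material (x / x), so the period is parallel.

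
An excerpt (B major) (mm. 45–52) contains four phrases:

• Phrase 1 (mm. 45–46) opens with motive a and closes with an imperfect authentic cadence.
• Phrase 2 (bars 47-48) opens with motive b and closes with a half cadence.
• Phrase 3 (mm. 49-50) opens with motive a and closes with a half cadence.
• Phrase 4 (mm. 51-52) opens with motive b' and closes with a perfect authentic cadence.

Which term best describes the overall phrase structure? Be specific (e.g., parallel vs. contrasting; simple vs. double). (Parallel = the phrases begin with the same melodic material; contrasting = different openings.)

Four phrases in two halves: the first half (measures 45-48) ends with a half cadence, the second (measures 49-52) with a perfect authentic cadence — a large antecedent–consequent pair, i.e. a double period.
Phrase 3 begins with the same material as phrase 1, making it parallel.

parallel double period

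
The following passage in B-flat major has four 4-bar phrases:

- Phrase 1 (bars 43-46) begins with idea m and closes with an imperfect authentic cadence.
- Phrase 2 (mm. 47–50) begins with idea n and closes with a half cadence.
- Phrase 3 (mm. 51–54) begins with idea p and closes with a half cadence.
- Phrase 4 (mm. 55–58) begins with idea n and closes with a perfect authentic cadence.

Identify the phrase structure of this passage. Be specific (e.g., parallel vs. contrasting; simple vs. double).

Four phrases in two halves: the first half (mm. 43–50) ends with a half cadence, the second (bars 51-58) with a perfect authentic cadence — a large antecedent–consequent pair, i.e. a double period.
Phrase 3 begins with different material from phrase 1, making it contrasting.

contrasting double period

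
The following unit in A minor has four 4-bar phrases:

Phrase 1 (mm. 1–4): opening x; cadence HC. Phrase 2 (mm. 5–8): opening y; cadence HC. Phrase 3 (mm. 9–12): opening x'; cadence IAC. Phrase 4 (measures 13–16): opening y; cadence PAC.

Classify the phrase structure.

Four phrases in two halves: the first half (bars 1–8) ends with a half cadence, the second (bars 9–16) with a perfect authentic cadence — a large antecedent–consequent pair, i.e. a double period.
Phrase 3 begins with the same material as phrase 1, making it parallel.

parallel double period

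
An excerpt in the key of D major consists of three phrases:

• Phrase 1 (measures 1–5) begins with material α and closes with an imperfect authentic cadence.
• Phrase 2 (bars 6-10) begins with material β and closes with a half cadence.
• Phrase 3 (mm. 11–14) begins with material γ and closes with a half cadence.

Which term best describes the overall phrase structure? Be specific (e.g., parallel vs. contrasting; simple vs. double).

The final phrase closes with a half cadence, which is not stronger than the preceding half cadence; the 3 phrases lack an overall antecedent–consequent design and so form a phrase group.

phrase group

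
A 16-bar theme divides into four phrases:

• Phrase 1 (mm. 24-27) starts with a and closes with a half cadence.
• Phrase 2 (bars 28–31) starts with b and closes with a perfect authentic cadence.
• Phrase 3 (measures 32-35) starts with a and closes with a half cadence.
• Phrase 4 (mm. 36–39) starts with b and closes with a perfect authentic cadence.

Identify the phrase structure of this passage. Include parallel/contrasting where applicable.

repeated period

The cadence pattern HC–PAC–HC–PAC is weak–strong twice, and phrases 3–4 restate phrases 1–2: a period heard twice, not a double period (which would end weakly at phrase 2).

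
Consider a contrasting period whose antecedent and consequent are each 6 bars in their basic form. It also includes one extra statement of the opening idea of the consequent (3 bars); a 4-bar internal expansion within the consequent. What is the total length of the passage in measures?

Basic contrasting period: 6 + 6 = 12 bars.
12 (basic form) + 3 (extra statement) + 4 (internal expansion) = 19.

19 measures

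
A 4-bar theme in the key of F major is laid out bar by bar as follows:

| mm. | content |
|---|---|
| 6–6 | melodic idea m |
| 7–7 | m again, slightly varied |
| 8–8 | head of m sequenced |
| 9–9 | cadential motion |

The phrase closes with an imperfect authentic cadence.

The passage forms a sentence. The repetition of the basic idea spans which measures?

The presentation of a sentence is the basic idea (m. 6) plus its repetition (m. 7); the repetition of the basic idea is therefore m. 7.

measures 7–7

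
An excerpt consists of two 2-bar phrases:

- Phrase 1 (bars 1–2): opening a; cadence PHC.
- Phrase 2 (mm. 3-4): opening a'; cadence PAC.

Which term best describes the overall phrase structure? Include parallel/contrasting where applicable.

Phrase 1 ends with a Phrygian half cadence (weaker) and phrase 2 with a perfect authentic cadence (stronger): antecedent + consequent = a period.
The two phrases open with the same material (a / a'), so the period is parallel.

parallel period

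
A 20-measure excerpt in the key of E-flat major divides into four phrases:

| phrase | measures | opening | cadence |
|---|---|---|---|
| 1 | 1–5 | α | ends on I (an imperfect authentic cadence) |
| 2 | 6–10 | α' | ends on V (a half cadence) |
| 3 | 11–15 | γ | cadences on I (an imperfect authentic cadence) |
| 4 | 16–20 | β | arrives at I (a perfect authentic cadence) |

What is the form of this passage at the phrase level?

Four phrases in two halves: the first half (mm. 1–10) ends with a half cadence, the second (mm. 11–20) with a perfect authentic cadence — a large antecedent–consequent pair, i.e. a double period.
Phrase 3 begins with different material from phrase 1, making it contrasting.

contrasting double period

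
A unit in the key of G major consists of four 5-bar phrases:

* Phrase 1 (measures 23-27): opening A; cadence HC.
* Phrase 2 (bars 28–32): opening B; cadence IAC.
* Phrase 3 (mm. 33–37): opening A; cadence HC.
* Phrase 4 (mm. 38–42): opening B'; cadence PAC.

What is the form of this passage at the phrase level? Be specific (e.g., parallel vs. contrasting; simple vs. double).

parallel double period

Four phrases in two halves: the first half (mm. 23-32) ends with an imperfect authentic cadence, the second (mm. 33–42) with a perfect authentic cadence — a large antecedent–consequent pair, i.e. a double period.
Phrase 3 begins with the same material as phrase 1, making it parallel.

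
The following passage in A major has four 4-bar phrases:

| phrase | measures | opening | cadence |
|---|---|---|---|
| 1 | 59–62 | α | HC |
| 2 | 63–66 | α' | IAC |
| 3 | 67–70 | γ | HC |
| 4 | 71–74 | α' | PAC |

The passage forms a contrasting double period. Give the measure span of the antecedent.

In a double period the first pair of phrases (ending imperfect authentic cadence) is the large antecedent and the second pair (ending perfect authentic cadence) is the large consequent; the antecedent is measures 59–66.

measures 59–66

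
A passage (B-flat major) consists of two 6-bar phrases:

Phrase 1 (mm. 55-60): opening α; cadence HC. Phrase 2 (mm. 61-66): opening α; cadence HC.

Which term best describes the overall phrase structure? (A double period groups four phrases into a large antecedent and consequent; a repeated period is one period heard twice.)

repeated phrase

Both phrases have the same opening (α) and the same cadence (half cadence): the second is a restatement, not a consequent, so this is a repeated phrase rather than a period.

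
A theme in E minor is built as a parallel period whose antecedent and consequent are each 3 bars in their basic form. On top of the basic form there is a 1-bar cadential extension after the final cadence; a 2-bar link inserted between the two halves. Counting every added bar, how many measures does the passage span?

9 measures

Basic parallel period: 3 + 3 = 6 bars.
6 (basic form) + 1 (cadential extension) + 2 (link) = 9.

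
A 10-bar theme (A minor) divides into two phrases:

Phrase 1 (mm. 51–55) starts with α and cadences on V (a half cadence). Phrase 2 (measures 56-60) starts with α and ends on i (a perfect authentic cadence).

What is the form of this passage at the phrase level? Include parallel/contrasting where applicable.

Phrase 1 ends with a half cadence (weaker) and phrase 2 with a perfect authentic cadence (stronger): antecedent + consequent = a period.
The two phrases open with the same material (α / α), so the period is parallel.

parallel period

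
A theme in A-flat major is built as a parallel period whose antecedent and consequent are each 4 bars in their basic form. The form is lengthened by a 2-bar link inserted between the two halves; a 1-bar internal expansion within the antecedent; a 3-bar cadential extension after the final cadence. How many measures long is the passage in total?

14 measures

Basic parallel period: 4 + 4 = 8 bars.
8 (basic form) + 2 (link) + 1 (internal expansion) + 3 (cadential extension) = 14.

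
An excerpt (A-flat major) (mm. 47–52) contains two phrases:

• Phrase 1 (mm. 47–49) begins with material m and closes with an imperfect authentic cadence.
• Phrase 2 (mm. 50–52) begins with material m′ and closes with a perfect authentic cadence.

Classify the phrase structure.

Phrase 1 ends with an imperfect authentic cadence (weaker) and phrase 2 with a perfect authentic cadence (stronger): antecedent + consequent = a period.
The two phrases open with the same material (m / m′), so the period is parallel.

parallel period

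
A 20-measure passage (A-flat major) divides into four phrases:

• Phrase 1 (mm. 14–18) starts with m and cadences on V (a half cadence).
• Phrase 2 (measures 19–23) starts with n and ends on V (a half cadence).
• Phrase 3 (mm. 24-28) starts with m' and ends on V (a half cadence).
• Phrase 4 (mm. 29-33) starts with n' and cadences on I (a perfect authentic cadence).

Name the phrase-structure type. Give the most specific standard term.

Four phrases in two halves: the first half (mm. 14-23) ends with a half cadence, the second (measures 24-33) with a perfect authentic cadence — a large antecedent–consequent pair, i.e. a double period.
Phrase 3 begins with the same material as phrase 1, making it parallel.

parallel double period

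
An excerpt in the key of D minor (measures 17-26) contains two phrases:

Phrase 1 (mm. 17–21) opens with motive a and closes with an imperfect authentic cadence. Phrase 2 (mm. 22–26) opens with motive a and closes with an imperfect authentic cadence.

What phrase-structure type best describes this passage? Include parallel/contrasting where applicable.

Both phrases have the same opening (a) and the same cadence (imperfect authentic cadence): the second is a restatement, not a consequent, so this is a repeated phrase rather than a period.

repeated phrase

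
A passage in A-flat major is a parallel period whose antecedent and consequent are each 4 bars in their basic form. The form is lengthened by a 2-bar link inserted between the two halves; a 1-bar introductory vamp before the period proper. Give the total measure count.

Basic parallel period: 4 + 4 = 8 bars.
8 (basic form) + 2 (link) + 1 (introduction) = 11.

11 measures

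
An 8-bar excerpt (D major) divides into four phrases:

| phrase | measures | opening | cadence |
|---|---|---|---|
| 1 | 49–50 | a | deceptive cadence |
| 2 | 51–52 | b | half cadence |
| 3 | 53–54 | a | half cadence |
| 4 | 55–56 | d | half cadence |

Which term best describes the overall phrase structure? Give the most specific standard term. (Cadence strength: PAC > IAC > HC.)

Phrase 4 ends with a half cadence, no stronger than phrase 2's half cadence, so the four phrases do not form a double period; nor do phrases 3–4 duplicate 1–2, so it is not a repeated period. With no phrase reaching a conclusive cadence, the passage is a phrase group.

phrase group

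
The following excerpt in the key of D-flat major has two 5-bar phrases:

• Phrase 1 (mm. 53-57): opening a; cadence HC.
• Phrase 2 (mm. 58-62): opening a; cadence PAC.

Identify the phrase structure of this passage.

parallel period

Phrase 1 ends with a half cadence (weaker) and phrase 2 with a perfect authentic cadence (stronger): antecedent + consequent = a period.
The two phrases open with the same material (a / a), so the period is parallel.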